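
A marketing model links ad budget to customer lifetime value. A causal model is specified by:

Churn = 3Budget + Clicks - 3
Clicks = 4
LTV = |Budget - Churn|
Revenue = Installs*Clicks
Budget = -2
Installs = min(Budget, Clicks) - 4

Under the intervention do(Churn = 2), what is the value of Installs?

-6

Under do(Churn=2), the mechanism Churn = 3Budget + Clicks - 3 is discarded; Churn is fixed at 2.
Since Installs is not a descendant of the intervened variable, it is unaffected.
Installs = min(Budget, Clicks) - 4  [with Budget=-2, Clicks=4]  = -6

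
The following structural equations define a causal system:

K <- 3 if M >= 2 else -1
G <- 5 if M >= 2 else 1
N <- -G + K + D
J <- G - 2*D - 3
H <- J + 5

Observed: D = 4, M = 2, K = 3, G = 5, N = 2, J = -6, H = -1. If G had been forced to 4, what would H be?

-2

The intervention breaks the incoming arrows to G: G <- 5 if M >= 2 else 1 no longer applies, and G = 4.
J = G - 2*D - 3  [with G=4, D=4]  = -7
H = J + 5  [with J=-7]  = -2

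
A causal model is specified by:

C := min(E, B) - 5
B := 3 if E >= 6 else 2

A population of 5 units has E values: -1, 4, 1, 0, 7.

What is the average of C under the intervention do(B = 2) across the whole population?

-4.2

Under do(B=2), B's equation is replaced by B=2 for every unit. Per-unit C: -6, -3, -4, -5, -3. Mean = -4.2.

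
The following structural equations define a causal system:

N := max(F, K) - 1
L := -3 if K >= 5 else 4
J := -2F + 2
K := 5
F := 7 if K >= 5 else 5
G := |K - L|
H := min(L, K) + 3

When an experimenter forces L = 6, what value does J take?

-12

The intervention breaks the incoming arrows to L: L := -3 if K >= 5 else 4 no longer applies, and L = 6.
J is not downstream of the intervention, so its value is determined by the original equations.
F = 7 if K >= 5 else 5  [with K=5]  = 7
J = -2F + 2  [with F=7]  = -12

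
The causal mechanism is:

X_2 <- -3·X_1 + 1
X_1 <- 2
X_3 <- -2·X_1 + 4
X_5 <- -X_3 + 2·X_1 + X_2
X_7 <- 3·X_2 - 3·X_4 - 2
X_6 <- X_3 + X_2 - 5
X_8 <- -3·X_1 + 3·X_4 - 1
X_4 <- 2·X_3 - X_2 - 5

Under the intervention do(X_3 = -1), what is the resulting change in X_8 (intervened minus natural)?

The intervention breaks the incoming arrows to X_3: X_3 <- -2·X_1 + 4 no longer applies, and X_3 = -1.
X_2 = -3·X_1 + 1  [with X_1=2]  = -5
X_4 = 2·X_3 - X_2 - 5  [with X_3=-1, X_2=-5]  = -2
X_8 = -3·X_1 + 3·X_4 - 1  [with X_1=2, X_4=-2]  = -13
Without intervention: X_2 = -3·X_1 + 1  [with X_1=2]  = -5; X_3 = -2·X_1 + 4  [with X_1=2]  = 0; X_4 = 2·X_3 - X_2 - 5  [with X_3=0, X_2=-5]  = 0; X_8 = -3·X_1 + 3·X_4 - 1  [with X_1=2, X_4=0]  = -7.
Change = -13 − (-7) = -6.

-6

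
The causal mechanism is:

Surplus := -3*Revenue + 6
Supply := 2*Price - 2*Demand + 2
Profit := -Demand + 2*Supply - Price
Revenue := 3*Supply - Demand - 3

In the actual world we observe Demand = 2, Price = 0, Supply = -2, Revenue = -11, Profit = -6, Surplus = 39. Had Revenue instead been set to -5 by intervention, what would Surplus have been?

Under do(Revenue=-5), the mechanism Revenue := 3*Supply - Demand - 3 is discarded; Revenue is fixed at -5.
Surplus = -3*Revenue + 6  [with Revenue=-5]  = 21

21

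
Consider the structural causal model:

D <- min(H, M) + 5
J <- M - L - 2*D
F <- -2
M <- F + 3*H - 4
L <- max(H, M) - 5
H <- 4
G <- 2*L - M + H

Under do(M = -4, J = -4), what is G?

6

Under do(M = -4, J = -4), each intervened variable's structural equation is replaced by its fixed value.
L = max(H, M) - 5  [with H=4, M=-4]  = -1
G = 2*L - M + H  [with L=-1, M=-4, H=4]  = 6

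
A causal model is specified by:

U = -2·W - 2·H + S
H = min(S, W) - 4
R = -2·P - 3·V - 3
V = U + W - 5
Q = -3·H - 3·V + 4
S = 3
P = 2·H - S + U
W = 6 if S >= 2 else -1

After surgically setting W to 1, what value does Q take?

do(W=1) replaces the equation W = 6 if S >= 2 else -1 with the constant W = 1.
H = min(S, W) - 4  [with S=3, W=1]  = -3
U = -2·W - 2·H + S  [with W=1, H=-3, S=3]  = 7
V = U + W - 5  [with U=7, W=1]  = 3
Q = -3·H - 3·V + 4  [with H=-3, V=3]  = 4

4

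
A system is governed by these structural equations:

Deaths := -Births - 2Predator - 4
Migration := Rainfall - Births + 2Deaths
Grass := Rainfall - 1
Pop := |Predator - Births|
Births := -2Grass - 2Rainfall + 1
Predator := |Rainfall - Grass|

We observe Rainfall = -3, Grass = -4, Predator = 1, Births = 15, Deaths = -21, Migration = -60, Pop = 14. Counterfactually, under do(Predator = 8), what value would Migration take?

-88

The intervention breaks the incoming arrows to Predator: Predator := |Rainfall - Grass| no longer applies, and Predator = 8.
Grass = Rainfall - 1  [with Rainfall=-3]  = -4
Births = -2Grass - 2Rainfall + 1  [with Grass=-4, Rainfall=-3]  = 15
Deaths = -Births - 2Predator - 4  [with Births=15, Predator=8]  = -35
Migration = Rainfall - Births + 2Deaths  [with Rainfall=-3, Births=15, Deaths=-35]  = -88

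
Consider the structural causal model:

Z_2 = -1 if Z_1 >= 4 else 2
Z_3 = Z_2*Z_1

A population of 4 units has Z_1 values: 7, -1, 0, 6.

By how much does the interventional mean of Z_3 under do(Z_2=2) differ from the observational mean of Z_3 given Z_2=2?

do(Z_2=2) breaks Z_2's dependence on Z_1. With Z_2=2 fixed, Z_3 across the units is 14, -2, 0, 12, mean 6.
Observing Z_2=2 restricts to units where Z_2's equation naturally yields 2: Z_1 ∈ {-1, 0}. In that subpopulation Z_3 = -2, 0, mean -1.
Difference = 6 − (-1) = 7.

7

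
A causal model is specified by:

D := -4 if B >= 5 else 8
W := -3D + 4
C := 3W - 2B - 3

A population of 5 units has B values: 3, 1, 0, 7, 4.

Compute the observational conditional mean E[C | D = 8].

Conditioning on D=8 selects the 4 unit(s) with B ∈ {3, 1, 0, 4}. Their C values: -69, -65, -63, -71. Mean = -67.

-67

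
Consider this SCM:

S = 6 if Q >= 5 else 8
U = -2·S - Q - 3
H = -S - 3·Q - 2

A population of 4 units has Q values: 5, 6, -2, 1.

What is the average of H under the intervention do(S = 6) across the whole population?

-15.5

The intervention sets S=6 in all 4 units regardless of Q. Recomputing H per unit gives -23, -26, -2, -11; average -15.5.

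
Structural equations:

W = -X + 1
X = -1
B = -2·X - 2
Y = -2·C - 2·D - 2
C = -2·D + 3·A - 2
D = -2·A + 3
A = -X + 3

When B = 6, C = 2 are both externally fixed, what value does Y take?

4

Setting B = 6, C = 2 by intervention discards those variables' equations.
A = -X + 3  [with X=-1]  = 4
D = -2·A + 3  [with A=4]  = -5
Y = -2·C - 2·D - 2  [with C=2, D=-5]  = 4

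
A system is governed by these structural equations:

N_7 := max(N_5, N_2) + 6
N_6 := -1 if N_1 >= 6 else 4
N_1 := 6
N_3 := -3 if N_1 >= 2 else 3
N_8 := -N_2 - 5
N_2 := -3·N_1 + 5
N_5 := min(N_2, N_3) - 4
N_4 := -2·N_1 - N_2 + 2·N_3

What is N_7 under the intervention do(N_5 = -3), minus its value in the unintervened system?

Under do(N_5=-3), the mechanism N_5 := min(N_2, N_3) - 4 is discarded; N_5 is fixed at -3.
N_2 = -3·N_1 + 5  [with N_1=6]  = -13
N_7 = max(N_5, N_2) + 6  [with N_5=-3, N_2=-13]  = 3
Without intervention: N_2 = -3·N_1 + 5  [with N_1=6]  = -13; N_3 = -3 if N_1 >= 2 else 3  [with N_1=6]  = -3; N_5 = min(N_2, N_3) - 4  [with N_2=-13, N_3=-3]  = -17; N_7 = max(N_5, N_2) + 6  [with N_5=-17, N_2=-13]  = -7.
Change = 3 − (-7) = 10.

10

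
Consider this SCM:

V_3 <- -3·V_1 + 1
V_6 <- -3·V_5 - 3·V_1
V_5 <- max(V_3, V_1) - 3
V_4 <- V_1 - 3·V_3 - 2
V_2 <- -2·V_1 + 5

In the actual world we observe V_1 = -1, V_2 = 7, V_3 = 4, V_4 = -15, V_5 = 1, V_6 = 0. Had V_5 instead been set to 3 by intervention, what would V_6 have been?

The intervention breaks the incoming arrows to V_5: V_5 <- max(V_3, V_1) - 3 no longer applies, and V_5 = 3.
V_6 = -3·V_5 - 3·V_1  [with V_5=3, V_1=-1]  = -6

-6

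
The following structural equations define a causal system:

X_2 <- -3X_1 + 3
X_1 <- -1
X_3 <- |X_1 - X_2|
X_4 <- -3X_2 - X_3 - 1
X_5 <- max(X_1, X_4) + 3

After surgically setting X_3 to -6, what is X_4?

The intervention breaks the incoming arrows to X_3: X_3 <- |X_1 - X_2| no longer applies, and X_3 = -6.
X_2 = -3X_1 + 3  [with X_1=-1]  = 6
X_4 = -3X_2 - X_3 - 1  [with X_2=6, X_3=-6]  = -13

-13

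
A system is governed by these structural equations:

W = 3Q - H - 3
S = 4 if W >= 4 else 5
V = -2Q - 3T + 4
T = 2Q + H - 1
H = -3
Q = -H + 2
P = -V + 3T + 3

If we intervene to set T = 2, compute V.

-12

Under do(T=2), the mechanism T = 2Q + H - 1 is discarded; T is fixed at 2.
Q = -H + 2  [with H=-3]  = 5
V = -2Q - 3T + 4  [with Q=5, T=2]  = -12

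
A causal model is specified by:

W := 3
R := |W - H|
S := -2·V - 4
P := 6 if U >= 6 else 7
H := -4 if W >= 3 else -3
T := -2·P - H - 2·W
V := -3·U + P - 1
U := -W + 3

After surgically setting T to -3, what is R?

7

do(T=-3) replaces the equation T := -2·P - H - 2·W with the constant T = -3.
Since R is not a descendant of the intervened variable, it is unaffected.
H = -4 if W >= 3 else -3  [with W=3]  = -4
R = |W - H|  [with W=3, H=-4]  = 7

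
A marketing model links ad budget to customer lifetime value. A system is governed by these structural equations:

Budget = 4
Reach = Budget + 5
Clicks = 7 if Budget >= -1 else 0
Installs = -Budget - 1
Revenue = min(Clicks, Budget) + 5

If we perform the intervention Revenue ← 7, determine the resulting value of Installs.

The intervention breaks the incoming arrows to Revenue: Revenue = min(Clicks, Budget) + 5 no longer applies, and Revenue = 7.
Since Installs is not a descendant of the intervened variable, it is unaffected.
Installs = -Budget - 1  [with Budget=4]  = -5

-5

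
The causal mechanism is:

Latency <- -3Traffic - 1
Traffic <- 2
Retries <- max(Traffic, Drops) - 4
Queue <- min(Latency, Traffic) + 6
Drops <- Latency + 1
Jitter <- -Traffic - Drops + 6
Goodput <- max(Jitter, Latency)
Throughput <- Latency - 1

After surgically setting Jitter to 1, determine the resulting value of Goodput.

1

Intervening sets Jitter = 1 and removes its equation (Jitter <- -Traffic - Drops + 6).
Latency = -3Traffic - 1  [with Traffic=2]  = -7
Goodput = max(Jitter, Latency)  [with Jitter=1, Latency=-7]  = 1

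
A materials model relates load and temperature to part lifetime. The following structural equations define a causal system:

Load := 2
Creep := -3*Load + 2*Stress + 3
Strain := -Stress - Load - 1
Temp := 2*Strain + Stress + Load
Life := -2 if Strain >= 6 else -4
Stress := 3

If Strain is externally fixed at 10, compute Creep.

do(Strain=10) replaces the equation Strain := -Stress - Load - 1 with the constant Strain = 10.
Creep is not downstream of the intervention, so its value is determined by the original equations.
Creep = -3*Load + 2*Stress + 3  [with Load=2, Stress=3]  = 3

3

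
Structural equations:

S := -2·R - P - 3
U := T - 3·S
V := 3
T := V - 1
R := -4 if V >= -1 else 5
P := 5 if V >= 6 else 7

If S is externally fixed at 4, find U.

The intervention breaks the incoming arrows to S: S := -2·R - P - 3 no longer applies, and S = 4.
T = V - 1  [with V=3]  = 2
U = T - 3·S  [with T=2, S=4]  = -10

-10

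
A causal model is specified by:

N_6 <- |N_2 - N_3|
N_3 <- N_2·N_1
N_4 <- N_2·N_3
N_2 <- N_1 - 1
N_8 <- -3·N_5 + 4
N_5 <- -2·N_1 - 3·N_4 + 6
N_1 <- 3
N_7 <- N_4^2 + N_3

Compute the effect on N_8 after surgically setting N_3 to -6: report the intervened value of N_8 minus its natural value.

The intervention breaks the incoming arrows to N_3: N_3 <- N_2·N_1 no longer applies, and N_3 = -6.
N_2 = N_1 - 1  [with N_1=3]  = 2
N_4 = N_2·N_3  [with N_2=2, N_3=-6]  = -12
N_5 = -2·N_1 - 3·N_4 + 6  [with N_1=3, N_4=-12]  = 36
N_8 = -3·N_5 + 4  [with N_5=36]  = -104
Without intervention: N_2 = N_1 - 1  [with N_1=3]  = 2; N_3 = N_2·N_1  [with N_2=2, N_1=3]  = 6; N_4 = N_2·N_3  [with N_2=2, N_3=6]  = 12; N_5 = -2·N_1 - 3·N_4 + 6  [with N_1=3, N_4=12]  = -36; N_8 = -3·N_5 + 4  [with N_5=-36]  = 112.
Change = -104 − 112 = -216.

-216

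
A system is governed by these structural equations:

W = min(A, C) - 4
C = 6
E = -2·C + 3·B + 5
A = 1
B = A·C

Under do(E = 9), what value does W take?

-3

do(E=9) replaces the equation E = -2·C + 3·B + 5 with the constant E = 9.
W is not downstream of the intervention, so its value is determined by the original equations.
W = min(A, C) - 4  [with A=1, C=6]  = -3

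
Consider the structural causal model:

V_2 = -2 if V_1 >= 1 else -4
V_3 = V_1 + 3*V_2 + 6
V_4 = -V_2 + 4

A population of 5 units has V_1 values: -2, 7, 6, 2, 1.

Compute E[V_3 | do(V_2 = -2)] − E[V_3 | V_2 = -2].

Every unit gets V_2=-2 under the intervention. V_3 values become -2, 7, 6, 2, 1; E[V_3|do(V_2=-2)] = 2.8.
Observing V_2=-2 restricts to units where V_2's equation naturally yields -2: V_1 ∈ {7, 6, 2, 1}. In that subpopulation V_3 = 7, 6, 2, 1, mean 4.
Difference = 2.8 − 4 = -1.2.

-1.2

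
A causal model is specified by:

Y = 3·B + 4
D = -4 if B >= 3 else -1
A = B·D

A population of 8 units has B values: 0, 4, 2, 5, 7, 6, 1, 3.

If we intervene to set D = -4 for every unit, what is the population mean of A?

Every unit gets D=-4 under the intervention. A values become 0, -16, -8, -20, -28, -24, -4, -12; E[A|do(D=-4)] = -14.

-14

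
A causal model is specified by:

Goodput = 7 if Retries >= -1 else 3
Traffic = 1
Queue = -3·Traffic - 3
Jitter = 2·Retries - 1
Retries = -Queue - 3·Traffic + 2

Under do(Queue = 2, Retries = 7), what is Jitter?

Setting Queue = 2, Retries = 7 by intervention discards those variables' equations.
Jitter = 2·Retries - 1  [with Retries=7]  = 13

13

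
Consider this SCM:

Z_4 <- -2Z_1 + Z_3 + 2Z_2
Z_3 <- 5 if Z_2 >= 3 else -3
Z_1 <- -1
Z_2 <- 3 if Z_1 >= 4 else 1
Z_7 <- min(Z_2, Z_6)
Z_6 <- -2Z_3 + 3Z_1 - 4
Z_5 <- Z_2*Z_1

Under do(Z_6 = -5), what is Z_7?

-5

Intervening sets Z_6 = -5 and removes its equation (Z_6 <- -2Z_3 + 3Z_1 - 4).
Z_2 = 3 if Z_1 >= 4 else 1  [with Z_1=-1]  = 1
Z_7 = min(Z_2, Z_6)  [with Z_2=1, Z_6=-5]  = -5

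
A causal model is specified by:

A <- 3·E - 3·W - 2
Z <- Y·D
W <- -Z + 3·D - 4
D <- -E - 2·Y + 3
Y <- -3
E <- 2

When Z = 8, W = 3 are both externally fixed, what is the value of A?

-5

The joint intervention fixes Z = 8, W = 3, removing each variable's own equation.
A = 3·E - 3·W - 2  [with E=2, W=3]  = -5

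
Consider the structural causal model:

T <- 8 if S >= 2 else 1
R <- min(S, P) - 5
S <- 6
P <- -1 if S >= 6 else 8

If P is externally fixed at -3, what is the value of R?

-8

The intervention breaks the incoming arrows to P: P <- -1 if S >= 6 else 8 no longer applies, and P = -3.
R = min(S, P) - 5  [with S=6, P=-3]  = -8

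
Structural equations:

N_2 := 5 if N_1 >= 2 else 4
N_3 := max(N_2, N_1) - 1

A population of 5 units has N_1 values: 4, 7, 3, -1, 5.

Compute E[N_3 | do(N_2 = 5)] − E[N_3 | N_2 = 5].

Under do(N_2=5), N_2's equation is replaced by N_2=5 for every unit. Per-unit N_3: 4, 6, 4, 4, 4. Mean = 4.4.
E[N_3|N_2=5] averages over only the 4 units with N_2=5 (N_1 = 4, 7, 3, 5): N_3 = 4, 6, 4, 4, mean 4.5.
Difference = 4.4 − 4.5 = -0.1.

-0.1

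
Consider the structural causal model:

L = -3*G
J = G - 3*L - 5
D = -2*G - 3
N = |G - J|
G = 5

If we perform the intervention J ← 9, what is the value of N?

Intervening sets J = 9 and removes its equation (J = G - 3*L - 5).
N = |G - J|  [with G=5, J=9]  = 4

4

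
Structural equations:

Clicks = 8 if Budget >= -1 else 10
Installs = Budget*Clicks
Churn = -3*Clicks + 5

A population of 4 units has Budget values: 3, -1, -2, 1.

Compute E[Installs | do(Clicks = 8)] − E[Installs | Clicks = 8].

Every unit gets Clicks=8 under the intervention. Installs values become 24, -8, -16, 8; E[Installs|do(Clicks=8)] = 2.
Observing Clicks=8 restricts to units where Clicks's equation naturally yields 8: Budget ∈ {3, -1, 1}. In that subpopulation Installs = 24, -8, 8, mean 8.
Difference = 2 − 8 = -6.

-6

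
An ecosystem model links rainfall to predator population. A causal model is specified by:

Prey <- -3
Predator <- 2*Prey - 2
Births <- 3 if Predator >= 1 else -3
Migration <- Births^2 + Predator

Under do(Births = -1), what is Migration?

-7

The intervention breaks the incoming arrows to Births: Births <- 3 if Predator >= 1 else -3 no longer applies, and Births = -1.
Predator = 2*Prey - 2  [with Prey=-3]  = -8
Migration = Births^2 + Predator  [with Births=-1, Predator=-8]  = -7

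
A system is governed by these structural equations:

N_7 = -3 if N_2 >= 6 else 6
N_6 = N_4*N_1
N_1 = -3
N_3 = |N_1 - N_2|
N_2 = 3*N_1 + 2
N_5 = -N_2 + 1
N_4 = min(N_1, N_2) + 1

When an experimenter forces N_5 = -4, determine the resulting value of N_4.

-6

The intervention breaks the incoming arrows to N_5: N_5 = -N_2 + 1 no longer applies, and N_5 = -4.
Since N_4 is not a descendant of the intervened variable, it is unaffected.
N_2 = 3*N_1 + 2  [with N_1=-3]  = -7
N_4 = min(N_1, N_2) + 1  [with N_1=-3, N_2=-7]  = -6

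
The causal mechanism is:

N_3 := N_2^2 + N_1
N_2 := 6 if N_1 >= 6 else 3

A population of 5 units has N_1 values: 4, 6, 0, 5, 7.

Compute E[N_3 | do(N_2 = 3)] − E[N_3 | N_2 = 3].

Under do(N_2=3), N_2's equation is replaced by N_2=3 for every unit. Per-unit N_3: 13, 15, 9, 14, 16. Mean = 13.4.
Conditioning on N_2=3 selects the 3 unit(s) with N_1 ∈ {4, 0, 5}. Their N_3 values: 13, 9, 14. Mean = 12.
Difference = 13.4 − 12 = 1.4.

1.4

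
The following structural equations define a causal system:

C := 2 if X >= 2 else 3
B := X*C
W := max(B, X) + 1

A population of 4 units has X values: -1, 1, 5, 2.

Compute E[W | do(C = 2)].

The intervention sets C=2 in all 4 units regardless of X. Recomputing W per unit gives 0, 3, 11, 5; average 4.75.

4.75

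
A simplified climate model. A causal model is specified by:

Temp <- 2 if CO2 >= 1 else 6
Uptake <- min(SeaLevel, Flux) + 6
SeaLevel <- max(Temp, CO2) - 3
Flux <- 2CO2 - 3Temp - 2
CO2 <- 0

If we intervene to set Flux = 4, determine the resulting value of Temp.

The intervention breaks the incoming arrows to Flux: Flux <- 2CO2 - 3Temp - 2 no longer applies, and Flux = 4.
Since Temp is not a descendant of the intervened variable, it is unaffected.
Temp = 2 if CO2 >= 1 else 6  [with CO2=0]  = 6

6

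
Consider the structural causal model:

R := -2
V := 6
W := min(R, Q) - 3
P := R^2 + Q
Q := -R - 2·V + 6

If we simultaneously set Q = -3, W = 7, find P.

1

The joint intervention fixes Q = -3, W = 7, removing each variable's own equation.
P = R^2 + Q  [with R=-2, Q=-3]  = 1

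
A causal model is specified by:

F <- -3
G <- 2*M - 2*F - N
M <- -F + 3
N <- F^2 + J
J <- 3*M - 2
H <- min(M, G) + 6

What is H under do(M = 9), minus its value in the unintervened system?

-3

Under do(M=9), the mechanism M <- -F + 3 is discarded; M is fixed at 9.
J = 3*M - 2  [with M=9]  = 25
N = F^2 + J  [with F=-3, J=25]  = 34
G = 2*M - 2*F - N  [with M=9, F=-3, N=34]  = -10
H = min(M, G) + 6  [with M=9, G=-10]  = -4
Without intervention: M = -F + 3  [with F=-3]  = 6; J = 3*M - 2  [with M=6]  = 16; N = F^2 + J  [with F=-3, J=16]  = 25; G = 2*M - 2*F - N  [with M=6, F=-3, N=25]  = -7; H = min(M, G) + 6  [with M=6, G=-7]  = -1.
Change = -4 − (-1) = -3.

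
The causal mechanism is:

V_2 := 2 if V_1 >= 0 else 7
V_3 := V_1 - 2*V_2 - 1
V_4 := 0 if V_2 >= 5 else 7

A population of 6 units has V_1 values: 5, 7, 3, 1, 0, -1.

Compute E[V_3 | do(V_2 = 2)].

-2.5

do(V_2=2) breaks V_2's dependence on V_1. With V_2=2 fixed, V_3 across the units is 0, 2, -2, -4, -5, -6, mean -2.5.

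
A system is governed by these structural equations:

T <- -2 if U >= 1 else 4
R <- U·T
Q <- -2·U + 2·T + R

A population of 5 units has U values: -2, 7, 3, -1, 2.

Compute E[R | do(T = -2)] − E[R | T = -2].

4.4

do(T=-2) breaks T's dependence on U. With T=-2 fixed, R across the units is 4, -14, -6, 2, -4, mean -3.6.
E[R|T=-2] averages over only the 3 units with T=-2 (U = 7, 3, 2): R = -14, -6, -4, mean -8.
Difference = -3.6 − (-8) = 4.4.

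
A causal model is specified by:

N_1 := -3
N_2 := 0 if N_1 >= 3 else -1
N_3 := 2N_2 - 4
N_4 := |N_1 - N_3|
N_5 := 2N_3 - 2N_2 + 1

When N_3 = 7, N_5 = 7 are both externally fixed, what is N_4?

10

The joint intervention fixes N_3 = 7, N_5 = 7, removing each variable's own equation.
N_4 = |N_1 - N_3|  [with N_1=-3, N_3=7]  = 10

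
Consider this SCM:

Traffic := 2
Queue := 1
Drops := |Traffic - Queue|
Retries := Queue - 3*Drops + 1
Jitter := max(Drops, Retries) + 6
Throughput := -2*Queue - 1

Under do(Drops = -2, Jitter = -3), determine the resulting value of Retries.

The joint intervention fixes Drops = -2, Jitter = -3, removing each variable's own equation.
Retries = Queue - 3*Drops + 1  [with Queue=1, Drops=-2]  = 8

8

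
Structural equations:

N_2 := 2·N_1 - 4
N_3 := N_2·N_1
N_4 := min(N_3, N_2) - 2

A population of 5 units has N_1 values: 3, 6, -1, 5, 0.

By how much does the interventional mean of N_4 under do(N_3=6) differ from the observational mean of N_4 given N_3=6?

Under do(N_3=6), N_3's equation is replaced by N_3=6 for every unit. Per-unit N_4: 0, 4, -8, 4, -6. Mean = -1.2.
Observing N_3=6 restricts to units where N_3's equation naturally yields 6: N_1 ∈ {3, -1}. In that subpopulation N_4 = 0, -8, mean -4.
Difference = -1.2 − (-4) = 2.8.

2.8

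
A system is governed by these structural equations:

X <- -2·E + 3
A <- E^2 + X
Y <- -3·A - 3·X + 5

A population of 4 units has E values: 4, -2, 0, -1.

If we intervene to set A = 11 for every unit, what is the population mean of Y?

Every unit gets A=11 under the intervention. Y values become -13, -49, -37, -43; E[Y|do(A=11)] = -35.5.

-35.5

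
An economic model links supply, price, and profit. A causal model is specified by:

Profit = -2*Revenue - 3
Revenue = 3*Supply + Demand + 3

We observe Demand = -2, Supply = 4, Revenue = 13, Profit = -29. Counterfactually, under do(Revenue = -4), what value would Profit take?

The intervention breaks the incoming arrows to Revenue: Revenue = 3*Supply + Demand + 3 no longer applies, and Revenue = -4.
Profit = -2*Revenue - 3  [with Revenue=-4]  = 5

5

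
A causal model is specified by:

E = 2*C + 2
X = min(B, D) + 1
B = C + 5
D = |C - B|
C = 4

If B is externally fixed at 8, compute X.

Under do(B=8), the mechanism B = C + 5 is discarded; B is fixed at 8.
D = |C - B|  [with C=4, B=8]  = 4
X = min(B, D) + 1  [with B=8, D=4]  = 5

5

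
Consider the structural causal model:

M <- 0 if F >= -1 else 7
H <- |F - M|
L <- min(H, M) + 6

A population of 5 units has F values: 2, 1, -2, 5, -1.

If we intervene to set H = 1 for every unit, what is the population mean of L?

6.2

do(H=1) breaks H's dependence on F. With H=1 fixed, L across the units is 6, 6, 7, 6, 6, mean 6.2.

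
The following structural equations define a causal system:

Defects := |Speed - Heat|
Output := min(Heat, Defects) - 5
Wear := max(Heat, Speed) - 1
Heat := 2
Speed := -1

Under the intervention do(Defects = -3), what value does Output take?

-8

Intervening sets Defects = -3 and removes its equation (Defects := |Speed - Heat|).
Output = min(Heat, Defects) - 5  [with Heat=2, Defects=-3]  = -8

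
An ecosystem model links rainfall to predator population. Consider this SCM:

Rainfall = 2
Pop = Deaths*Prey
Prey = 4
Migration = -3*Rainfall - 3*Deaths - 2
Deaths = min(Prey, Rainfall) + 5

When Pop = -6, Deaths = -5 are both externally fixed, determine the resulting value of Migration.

7

Under do(Pop = -6, Deaths = -5), each intervened variable's structural equation is replaced by its fixed value.
Migration = -3*Rainfall - 3*Deaths - 2  [with Rainfall=2, Deaths=-5]  = 7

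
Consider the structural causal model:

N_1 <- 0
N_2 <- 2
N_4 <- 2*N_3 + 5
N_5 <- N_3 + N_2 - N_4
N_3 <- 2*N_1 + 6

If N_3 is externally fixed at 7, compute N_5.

do(N_3=7) replaces the equation N_3 <- 2*N_1 + 6 with the constant N_3 = 7.
N_4 = 2*N_3 + 5  [with N_3=7]  = 19
N_5 = N_3 + N_2 - N_4  [with N_3=7, N_2=2, N_4=19]  = -10

-10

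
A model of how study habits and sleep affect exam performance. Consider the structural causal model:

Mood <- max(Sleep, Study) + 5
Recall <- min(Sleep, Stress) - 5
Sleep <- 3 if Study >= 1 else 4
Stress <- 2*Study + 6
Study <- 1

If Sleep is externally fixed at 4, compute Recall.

-1

do(Sleep=4) replaces the equation Sleep <- 3 if Study >= 1 else 4 with the constant Sleep = 4.
Stress = 2*Study + 6  [with Study=1]  = 8
Recall = min(Sleep, Stress) - 5  [with Sleep=4, Stress=8]  = -1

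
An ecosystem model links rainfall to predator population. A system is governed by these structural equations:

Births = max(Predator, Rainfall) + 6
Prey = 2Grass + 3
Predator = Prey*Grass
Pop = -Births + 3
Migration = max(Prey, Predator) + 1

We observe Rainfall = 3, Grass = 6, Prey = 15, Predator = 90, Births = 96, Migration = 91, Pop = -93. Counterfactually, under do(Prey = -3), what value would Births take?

9

do(Prey=-3) replaces the equation Prey = 2Grass + 3 with the constant Prey = -3.
Predator = Prey*Grass  [with Prey=-3, Grass=6]  = -18
Births = max(Predator, Rainfall) + 6  [with Predator=-18, Rainfall=3]  = 9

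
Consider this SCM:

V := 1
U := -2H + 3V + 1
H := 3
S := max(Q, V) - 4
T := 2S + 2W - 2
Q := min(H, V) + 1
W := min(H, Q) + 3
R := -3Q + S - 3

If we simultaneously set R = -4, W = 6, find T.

6

Setting R = -4, W = 6 by intervention discards those variables' equations.
Q = min(H, V) + 1  [with H=3, V=1]  = 2
S = max(Q, V) - 4  [with Q=2, V=1]  = -2
T = 2S + 2W - 2  [with S=-2, W=6]  = 6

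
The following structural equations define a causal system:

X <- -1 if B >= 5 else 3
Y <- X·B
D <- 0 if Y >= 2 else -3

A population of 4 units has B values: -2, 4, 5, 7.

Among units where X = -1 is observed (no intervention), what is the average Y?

-6

E[Y|X=-1] averages over only the 2 units with X=-1 (B = 5, 7): Y = -5, -7, mean -6.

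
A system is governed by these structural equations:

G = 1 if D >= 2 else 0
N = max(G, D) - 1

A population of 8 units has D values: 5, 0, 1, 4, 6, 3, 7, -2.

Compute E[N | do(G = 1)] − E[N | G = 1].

Every unit gets G=1 under the intervention. N values become 4, 0, 0, 3, 5, 2, 6, 0; E[N|do(G=1)] = 2.5.
E[N|G=1] averages over only the 5 units with G=1 (D = 5, 4, 6, 3, 7): N = 4, 3, 5, 2, 6, mean 4.
Difference = 2.5 − 4 = -1.5.

-1.5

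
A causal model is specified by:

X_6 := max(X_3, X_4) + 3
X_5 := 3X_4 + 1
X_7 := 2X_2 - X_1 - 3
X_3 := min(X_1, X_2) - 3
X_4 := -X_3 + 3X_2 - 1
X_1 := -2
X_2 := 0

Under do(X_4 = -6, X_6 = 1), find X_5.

Setting X_4 = -6, X_6 = 1 by intervention discards those variables' equations.
X_5 = 3X_4 + 1  [with X_4=-6]  = -17

-17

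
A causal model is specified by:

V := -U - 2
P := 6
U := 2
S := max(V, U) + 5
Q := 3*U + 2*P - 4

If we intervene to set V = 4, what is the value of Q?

14

Under do(V=4), the mechanism V := -U - 2 is discarded; V is fixed at 4.
Since Q is not a descendant of the intervened variable, it is unaffected.
Q = 3*U + 2*P - 4  [with U=2, P=6]  = 14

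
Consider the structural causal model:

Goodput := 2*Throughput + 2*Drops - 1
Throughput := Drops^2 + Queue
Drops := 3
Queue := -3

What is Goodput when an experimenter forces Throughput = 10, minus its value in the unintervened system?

8

The intervention breaks the incoming arrows to Throughput: Throughput := Drops^2 + Queue no longer applies, and Throughput = 10.
Goodput = 2*Throughput + 2*Drops - 1  [with Throughput=10, Drops=3]  = 25
Without intervention: Throughput = Drops^2 + Queue  [with Drops=3, Queue=-3]  = 6; Goodput = 2*Throughput + 2*Drops - 1  [with Throughput=6, Drops=3]  = 17.
Change = 25 − 17 = 8.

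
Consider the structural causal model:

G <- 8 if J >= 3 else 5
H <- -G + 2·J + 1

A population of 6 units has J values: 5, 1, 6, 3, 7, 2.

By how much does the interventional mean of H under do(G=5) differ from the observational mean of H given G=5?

do(G=5) breaks G's dependence on J. With G=5 fixed, H across the units is 6, -2, 8, 2, 10, 0, mean 4.
Conditioning on G=5 selects the 2 unit(s) with J ∈ {1, 2}. Their H values: -2, 0. Mean = -1.
Difference = 4 − (-1) = 5.

5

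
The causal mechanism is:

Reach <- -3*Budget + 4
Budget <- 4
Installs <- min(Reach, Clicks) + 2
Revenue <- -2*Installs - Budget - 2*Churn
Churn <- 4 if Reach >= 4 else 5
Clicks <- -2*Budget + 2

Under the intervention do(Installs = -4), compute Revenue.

Under do(Installs=-4), the mechanism Installs <- min(Reach, Clicks) + 2 is discarded; Installs is fixed at -4.
Reach = -3*Budget + 4  [with Budget=4]  = -8
Churn = 4 if Reach >= 4 else 5  [with Reach=-8]  = 5
Revenue = -2*Installs - Budget - 2*Churn  [with Installs=-4, Budget=4, Churn=5]  = -6

-6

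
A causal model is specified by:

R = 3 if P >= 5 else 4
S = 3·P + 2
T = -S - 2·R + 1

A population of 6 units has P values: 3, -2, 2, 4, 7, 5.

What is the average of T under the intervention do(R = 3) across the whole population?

-16.5

Every unit gets R=3 under the intervention. T values become -16, -1, -13, -19, -28, -22; E[T|do(R=3)] = -16.5.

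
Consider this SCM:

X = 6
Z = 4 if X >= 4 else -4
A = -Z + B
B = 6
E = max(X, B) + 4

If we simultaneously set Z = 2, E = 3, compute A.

Setting Z = 2, E = 3 by intervention discards those variables' equations.
A = -Z + B  [with Z=2, B=6]  = 4

4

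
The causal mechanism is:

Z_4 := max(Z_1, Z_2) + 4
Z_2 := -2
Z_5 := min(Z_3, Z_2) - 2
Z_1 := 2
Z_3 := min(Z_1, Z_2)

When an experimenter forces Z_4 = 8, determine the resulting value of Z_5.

-4

Intervening sets Z_4 = 8 and removes its equation (Z_4 := max(Z_1, Z_2) + 4).
No directed path runs from Z_4 to Z_5, so Z_5 keeps its natural value.
Z_3 = min(Z_1, Z_2)  [with Z_1=2, Z_2=-2]  = -2
Z_5 = min(Z_3, Z_2) - 2  [with Z_3=-2, Z_2=-2]  = -4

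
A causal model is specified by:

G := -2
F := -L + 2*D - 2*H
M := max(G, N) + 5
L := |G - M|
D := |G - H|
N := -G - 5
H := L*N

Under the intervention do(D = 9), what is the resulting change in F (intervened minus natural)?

-8

Intervening sets D = 9 and removes its equation (D := |G - H|).
N = -G - 5  [with G=-2]  = -3
M = max(G, N) + 5  [with G=-2, N=-3]  = 3
L = |G - M|  [with G=-2, M=3]  = 5
H = L*N  [with L=5, N=-3]  = -15
F = -L + 2*D - 2*H  [with L=5, D=9, H=-15]  = 43
Without intervention: N = -G - 5  [with G=-2]  = -3; M = max(G, N) + 5  [with G=-2, N=-3]  = 3; L = |G - M|  [with G=-2, M=3]  = 5; H = L*N  [with L=5, N=-3]  = -15; D = |G - H|  [with G=-2, H=-15]  = 13; F = -L + 2*D - 2*H  [with L=5, D=13, H=-15]  = 51.
Change = 43 − 51 = -8.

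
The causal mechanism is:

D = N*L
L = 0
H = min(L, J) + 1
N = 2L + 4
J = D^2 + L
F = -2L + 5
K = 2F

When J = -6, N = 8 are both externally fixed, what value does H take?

Under do(J = -6, N = 8), each intervened variable's structural equation is replaced by its fixed value.
H = min(L, J) + 1  [with L=0, J=-6]  = -5

-5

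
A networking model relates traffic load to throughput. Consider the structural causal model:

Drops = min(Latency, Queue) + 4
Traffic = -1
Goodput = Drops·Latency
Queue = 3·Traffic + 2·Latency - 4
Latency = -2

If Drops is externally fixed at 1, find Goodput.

-2

Intervening sets Drops = 1 and removes its equation (Drops = min(Latency, Queue) + 4).
Goodput = Drops·Latency  [with Drops=1, Latency=-2]  = -2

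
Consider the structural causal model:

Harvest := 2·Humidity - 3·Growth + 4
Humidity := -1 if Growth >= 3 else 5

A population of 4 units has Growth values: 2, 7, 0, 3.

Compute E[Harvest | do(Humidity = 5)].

5

do(Humidity=5) breaks Humidity's dependence on Growth. With Humidity=5 fixed, Harvest across the units is 8, -7, 14, 5, mean 5.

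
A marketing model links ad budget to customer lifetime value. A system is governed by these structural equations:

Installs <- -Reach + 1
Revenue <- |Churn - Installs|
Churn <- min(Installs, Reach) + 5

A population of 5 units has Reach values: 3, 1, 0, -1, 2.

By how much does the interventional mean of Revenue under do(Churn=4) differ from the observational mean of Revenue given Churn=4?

Under do(Churn=4), Churn's equation is replaced by Churn=4 for every unit. Per-unit Revenue: 6, 4, 3, 2, 5. Mean = 4.
Conditioning on Churn=4 selects the 2 unit(s) with Reach ∈ {-1, 2}. Their Revenue values: 2, 5. Mean = 3.5.
Difference = 4 − 3.5 = 0.5.

0.5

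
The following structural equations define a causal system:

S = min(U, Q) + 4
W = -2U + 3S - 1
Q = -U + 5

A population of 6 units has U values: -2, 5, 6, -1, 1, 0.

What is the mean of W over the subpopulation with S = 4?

6

E[W|S=4] averages over only the 2 units with S=4 (U = 5, 0): W = 1, 11, mean 6.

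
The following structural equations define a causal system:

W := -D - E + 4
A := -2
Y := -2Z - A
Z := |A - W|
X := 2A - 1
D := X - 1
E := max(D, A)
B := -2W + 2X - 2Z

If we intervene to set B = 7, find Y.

-26

Intervening sets B = 7 and removes its equation (B := -2W + 2X - 2Z).
Since Y is not a descendant of the intervened variable, it is unaffected.
X = 2A - 1  [with A=-2]  = -5
D = X - 1  [with X=-5]  = -6
E = max(D, A)  [with D=-6, A=-2]  = -2
W = -D - E + 4  [with D=-6, E=-2]  = 12
Z = |A - W|  [with A=-2, W=12]  = 14
Y = -2Z - A  [with Z=14, A=-2]  = -26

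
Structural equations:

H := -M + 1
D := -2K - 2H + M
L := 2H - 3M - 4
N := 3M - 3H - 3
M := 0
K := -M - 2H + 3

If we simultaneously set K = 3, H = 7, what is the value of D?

Setting K = 3, H = 7 by intervention discards those variables' equations.
D = -2K - 2H + M  [with K=3, H=7, M=0]  = -20

-20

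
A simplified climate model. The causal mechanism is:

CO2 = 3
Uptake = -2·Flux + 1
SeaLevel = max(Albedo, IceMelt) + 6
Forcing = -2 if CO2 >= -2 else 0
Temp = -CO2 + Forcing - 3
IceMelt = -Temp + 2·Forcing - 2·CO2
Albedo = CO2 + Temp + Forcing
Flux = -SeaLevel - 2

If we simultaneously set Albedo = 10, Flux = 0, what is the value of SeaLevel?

Under do(Albedo = 10, Flux = 0), each intervened variable's structural equation is replaced by its fixed value.
Forcing = -2 if CO2 >= -2 else 0  [with CO2=3]  = -2
Temp = -CO2 + Forcing - 3  [with CO2=3, Forcing=-2]  = -8
IceMelt = -Temp + 2·Forcing - 2·CO2  [with Temp=-8, Forcing=-2, CO2=3]  = -2
SeaLevel = max(Albedo, IceMelt) + 6  [with Albedo=10, IceMelt=-2]  = 16

16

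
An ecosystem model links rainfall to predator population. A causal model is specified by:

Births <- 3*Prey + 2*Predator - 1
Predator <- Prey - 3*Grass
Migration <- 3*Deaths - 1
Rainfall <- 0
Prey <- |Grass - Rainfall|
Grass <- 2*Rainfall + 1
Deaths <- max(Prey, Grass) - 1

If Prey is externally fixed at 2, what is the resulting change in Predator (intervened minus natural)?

The intervention breaks the incoming arrows to Prey: Prey <- |Grass - Rainfall| no longer applies, and Prey = 2.
Grass = 2*Rainfall + 1  [with Rainfall=0]  = 1
Predator = Prey - 3*Grass  [with Prey=2, Grass=1]  = -1
Without intervention: Grass = 2*Rainfall + 1  [with Rainfall=0]  = 1; Prey = |Grass - Rainfall|  [with Grass=1, Rainfall=0]  = 1; Predator = Prey - 3*Grass  [with Prey=1, Grass=1]  = -2.
Change = -1 − (-2) = 1.

1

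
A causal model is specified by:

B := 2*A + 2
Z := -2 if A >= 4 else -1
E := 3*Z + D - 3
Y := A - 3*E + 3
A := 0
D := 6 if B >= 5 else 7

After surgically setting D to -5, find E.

do(D=-5) replaces the equation D := 6 if B >= 5 else 7 with the constant D = -5.
Z = -2 if A >= 4 else -1  [with A=0]  = -1
E = 3*Z + D - 3  [with Z=-1, D=-5]  = -11

-11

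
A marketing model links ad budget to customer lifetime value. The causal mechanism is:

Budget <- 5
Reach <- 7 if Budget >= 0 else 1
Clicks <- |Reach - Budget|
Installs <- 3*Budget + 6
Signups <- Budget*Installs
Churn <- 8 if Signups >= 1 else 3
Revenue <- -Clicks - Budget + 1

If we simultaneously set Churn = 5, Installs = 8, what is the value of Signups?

Setting Churn = 5, Installs = 8 by intervention discards those variables' equations.
Signups = Budget*Installs  [with Budget=5, Installs=8]  = 40

40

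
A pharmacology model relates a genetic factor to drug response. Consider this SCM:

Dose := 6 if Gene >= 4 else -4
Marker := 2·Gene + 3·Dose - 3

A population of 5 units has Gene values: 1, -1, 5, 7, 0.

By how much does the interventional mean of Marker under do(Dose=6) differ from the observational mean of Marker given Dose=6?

-7.2

The intervention sets Dose=6 in all 5 units regardless of Gene. Recomputing Marker per unit gives 17, 13, 25, 29, 15; average 19.8.
E[Marker|Dose=6] averages over only the 2 units with Dose=6 (Gene = 5, 7): Marker = 25, 29, mean 27.
Difference = 19.8 − 27 = -7.2.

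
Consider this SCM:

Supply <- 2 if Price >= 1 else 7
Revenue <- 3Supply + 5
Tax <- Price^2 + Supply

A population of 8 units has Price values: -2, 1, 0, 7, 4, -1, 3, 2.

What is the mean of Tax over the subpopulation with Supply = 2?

E[Tax|Supply=2] averages over only the 5 units with Supply=2 (Price = 1, 7, 4, 3, 2): Tax = 3, 51, 18, 11, 6, mean 17.8.

17.8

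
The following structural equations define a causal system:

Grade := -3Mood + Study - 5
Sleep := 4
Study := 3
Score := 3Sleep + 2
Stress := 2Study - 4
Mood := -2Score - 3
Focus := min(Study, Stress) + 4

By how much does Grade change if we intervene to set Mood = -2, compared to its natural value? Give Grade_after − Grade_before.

Intervening sets Mood = -2 and removes its equation (Mood := -2Score - 3).
Grade = -3Mood + Study - 5  [with Mood=-2, Study=3]  = 4
Without intervention: Score = 3Sleep + 2  [with Sleep=4]  = 14; Mood = -2Score - 3  [with Score=14]  = -31; Grade = -3Mood + Study - 5  [with Mood=-31, Study=3]  = 91.
Change = 4 − 91 = -87.

-87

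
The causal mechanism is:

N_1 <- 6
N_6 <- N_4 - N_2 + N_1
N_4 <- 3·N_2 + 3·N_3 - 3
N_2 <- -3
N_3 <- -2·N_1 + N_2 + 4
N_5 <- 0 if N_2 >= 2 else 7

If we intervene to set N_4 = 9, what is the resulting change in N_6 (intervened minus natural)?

Under do(N_4=9), the mechanism N_4 <- 3·N_2 + 3·N_3 - 3 is discarded; N_4 is fixed at 9.
N_6 = N_4 - N_2 + N_1  [with N_4=9, N_2=-3, N_1=6]  = 18
Without intervention: N_3 = -2·N_1 + N_2 + 4  [with N_1=6, N_2=-3]  = -11; N_4 = 3·N_2 + 3·N_3 - 3  [with N_2=-3, N_3=-11]  = -45; N_6 = N_4 - N_2 + N_1  [with N_4=-45, N_2=-3, N_1=6]  = -36.
Change = 18 − (-36) = 54.

54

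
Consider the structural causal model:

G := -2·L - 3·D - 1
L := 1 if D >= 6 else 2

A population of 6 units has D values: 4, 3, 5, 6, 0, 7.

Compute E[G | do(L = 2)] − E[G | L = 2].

-3.5

The intervention sets L=2 in all 6 units regardless of D. Recomputing G per unit gives -17, -14, -20, -23, -5, -26; average -17.5.
E[G|L=2] averages over only the 4 units with L=2 (D = 4, 3, 5, 0): G = -17, -14, -20, -5, mean -14.
Difference = -17.5 − (-14) = -3.5.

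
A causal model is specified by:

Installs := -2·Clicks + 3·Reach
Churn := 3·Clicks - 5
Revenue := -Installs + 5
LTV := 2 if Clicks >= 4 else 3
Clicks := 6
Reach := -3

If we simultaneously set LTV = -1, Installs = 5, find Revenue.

Under do(LTV = -1, Installs = 5), each intervened variable's structural equation is replaced by its fixed value.
Revenue = -Installs + 5  [with Installs=5]  = 0

0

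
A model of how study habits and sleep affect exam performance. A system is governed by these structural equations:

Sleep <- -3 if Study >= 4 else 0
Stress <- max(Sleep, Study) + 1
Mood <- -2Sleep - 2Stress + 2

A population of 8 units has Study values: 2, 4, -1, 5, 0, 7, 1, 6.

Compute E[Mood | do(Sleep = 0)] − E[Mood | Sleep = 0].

Under do(Sleep=0), Sleep's equation is replaced by Sleep=0 for every unit. Per-unit Mood: -4, -8, 0, -10, 0, -14, -2, -12. Mean = -6.25.
Observing Sleep=0 restricts to units where Sleep's equation naturally yields 0: Study ∈ {2, -1, 0, 1}. In that subpopulation Mood = -4, 0, 0, -2, mean -1.5.
Difference = -6.25 − (-1.5) = -4.75.

-4.75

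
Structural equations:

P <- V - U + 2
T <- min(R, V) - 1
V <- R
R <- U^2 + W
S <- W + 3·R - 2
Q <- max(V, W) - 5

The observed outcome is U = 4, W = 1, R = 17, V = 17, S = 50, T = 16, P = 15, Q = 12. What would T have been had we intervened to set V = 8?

Under do(V=8), the mechanism V <- R is discarded; V is fixed at 8.
R = U^2 + W  [with U=4, W=1]  = 17
T = min(R, V) - 1  [with R=17, V=8]  = 7

7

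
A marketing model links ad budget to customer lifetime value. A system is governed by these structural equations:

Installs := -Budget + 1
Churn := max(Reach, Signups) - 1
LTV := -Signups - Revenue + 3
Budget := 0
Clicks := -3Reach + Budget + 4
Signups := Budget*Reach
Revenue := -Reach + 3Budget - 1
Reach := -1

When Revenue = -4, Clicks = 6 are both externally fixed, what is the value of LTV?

7

Setting Revenue = -4, Clicks = 6 by intervention discards those variables' equations.
Signups = Budget*Reach  [with Budget=0, Reach=-1]  = 0
LTV = -Signups - Revenue + 3  [with Signups=0, Revenue=-4]  = 7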